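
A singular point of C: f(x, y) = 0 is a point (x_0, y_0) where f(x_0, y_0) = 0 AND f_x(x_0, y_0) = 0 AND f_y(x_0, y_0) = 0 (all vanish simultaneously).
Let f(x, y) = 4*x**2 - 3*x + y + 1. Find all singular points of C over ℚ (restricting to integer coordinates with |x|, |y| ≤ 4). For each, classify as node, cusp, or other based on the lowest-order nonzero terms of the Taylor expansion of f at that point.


No singular points in the scanned grid; C is smooth there.

Compute partial derivatives:
  f_x = 8*x - 3.
  f_y = 1.
f_y = 1 is a nonzero constant, so f_y never vanishes: no point (x, y) can satisfy f = f_x = f_y = 0. In particular no (x, y) ∈ {−4, ..., 4}² is singular; the curve is smooth.


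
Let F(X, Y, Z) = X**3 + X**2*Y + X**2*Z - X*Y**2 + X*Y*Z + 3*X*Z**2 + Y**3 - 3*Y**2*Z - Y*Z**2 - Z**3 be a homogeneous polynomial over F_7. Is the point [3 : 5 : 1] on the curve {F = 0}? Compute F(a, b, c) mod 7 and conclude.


F(3,5,1) ≡ 4 (mod 7); P is NOT on the curve.

Evaluate F(3, 5, 1) term-by-term (mod 7).
  X**3 ↦ 1·27·1·1 = 27
  X**2*Y ↦ 1·9·5·1 = 45
  X**2*Z ↦ 1·9·1·1 = 9
  -X*Y**2 ↦ -1·3·25·1 = -75
  X*Y*Z ↦ 1·3·5·1 = 15
  3*X*Z**2 ↦ 3·3·1·1 = 9
  Y**3 ↦ 1·1·125·1 = 125
  -3*Y**2*Z ↦ -3·1·25·1 = -75
  -Y*Z**2 ↦ -1·1·5·1 = -5
  -Z**3 ↦ -1·1·1·1 = -1
Sum: F(3, 5, 1) = (27) + (45) + (9) + (-75) + (15) + (9) + (125) + (-75) + (-5) + (-1) = 74.
Reducing mod 7: 74 ≡ 4 (mod 7).
Since F(a, b, c) ≡ 4 ≠ 0 (mod 7), P does NOT lie on the curve.


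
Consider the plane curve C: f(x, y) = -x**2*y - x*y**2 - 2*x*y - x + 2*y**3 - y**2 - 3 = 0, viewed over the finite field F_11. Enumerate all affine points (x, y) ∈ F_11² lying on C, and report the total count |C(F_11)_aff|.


Affine F_11-points: {(0, 8), (1, 9), (3, 3), (4, 4), (5, 8), (5, 9), (7, 5), (8, 0), (9, 4), (10, 3), (10, 5)}; count = 11.

For each of the 121 pairs (x, y) ∈ F_11², evaluate f(x, y) mod 11. Record the zeros.
  x = 0: [0↦8, 1↦9, 2↦9, 3↦9, 4↦10, 5↦2, 6↦8, 7↦7, 8↦0, 9↦10, 10↦5]  zeros at y ∈ {8}
  x = 1: [0↦7, 1↦4, 2↦9, 3↦1, 4↦3, 5↦5, 6↦8, 7↦2, 8↦10, 9↦0, 10↦6]  zeros at y ∈ {9}
  x = 2: [0↦6, 1↦8, 2↦5, 3↦9, 4↦10, 5↦9, 6↦7, 7↦5, 8↦4, 9↦5, 10↦9]  zeros at y ∈ ∅
  x = 3: [0↦5, 1↦10, 2↦8, 3↦0, 4↦9, 5↦3, 6↦5, 7↦5, 8↦4, 9↦3, 10↦3]  zeros at y ∈ {3}
  x = 4: [0↦4, 1↦10, 2↦7, 3↦7, 4↦0, 5↦9, 6↦2, 7↦2, 8↦10, 9↦5, 10↦10]  zeros at y ∈ {4}
  x = 5: [0↦3, 1↦8, 2↦2, 3↦8, 4↦5, 5↦5, 6↦9, 7↦7, 8↦0, 9↦0, 10↦8]  zeros at y ∈ {8, 9}
  x = 6: [0↦2, 1↦4, 2↦4, 3↦3, 4↦2, 5↦2, 6↦4, 7↦9, 8↦7, 9↦10, 10↦8]  zeros at y ∈ ∅
  x = 7: [0↦1, 1↦9, 2↦2, 3↦3, 4↦2, 5↦0, 6↦9, 7↦8, 8↦9, 9↦2, 10↦10]  zeros at y ∈ {5}
  x = 8: [0↦0, 1↦1, 2↦7, 3↦8, 4↦5, 5↦10, 6↦2, 7↦4, 8↦6, 9↦9, 10↦3]  zeros at y ∈ {0}
  x = 9: [0↦10, 1↦2, 2↦8, 3↦7, 4↦0, 5↦10, 6↦5, 7↦8, 8↦9, 9↦9, 10↦9]  zeros at y ∈ {4}
  x = 10: [0↦9, 1↦1, 2↦5, 3↦0, 4↦9, 5↦0, 6↦7, 7↦9, 8↦7, 9↦2, 10↦6]  zeros at y ∈ {3, 5}
Collecting zeros: affine points = {(0, 8), (1, 9), (3, 3), (4, 4), (5, 8), (5, 9), (7, 5), (8, 0), (9, 4), (10, 3), (10, 5)}.
Total count |C(F_11)_aff| = 11.


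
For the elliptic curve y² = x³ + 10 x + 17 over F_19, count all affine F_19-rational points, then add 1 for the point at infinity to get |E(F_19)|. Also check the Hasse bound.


Affine points = {(0, 6), (0, 13), (1, 3), (1, 16), (2, 8), (2, 11), (3, 6), (3, 13), (4, 8), (4, 11), (8, 1), (8, 18), (9, 0), (13, 8), (13, 11), (16, 6), (16, 13), (18, 5), (18, 14)}; affine count = 19; |E(F_19)| = 20.

Discriminant check: Δ ∝ 4a³ + 27b² = 4·10³ + 27·17² = 4·1000 + 27·289 ≡ 4 (mod 19). Nonzero ⇒ E is nonsingular.
For each x ∈ F_19, compute rhs = x³ + 10·x + 17 mod 19, then count y ∈ F_19 with y² ≡ rhs.
  x = 0: rhs = 17, matching y values: 6, 13 (2 points).
  x = 1: rhs = 9, matching y values: 3, 16 (2 points).
  x = 2: rhs = 7, matching y values: 8, 11 (2 points).
  x = 3: rhs = 17, matching y values: 6, 13 (2 points).
  x = 4: rhs = 7, matching y values: 8, 11 (2 points).
  x = 5: rhs = 2, matching y values: none (0 points).
  x = 6: rhs = 8, matching y values: none (0 points).
  x = 7: rhs = 12, matching y values: none (0 points).
  x = 8: rhs = 1, matching y values: 1, 18 (2 points).
  x = 9: rhs = 0, matching y values: 0 (1 points).
  x = 10: rhs = 15, matching y values: none (0 points).
  x = 11: rhs = 14, matching y values: none (0 points).
  x = 12: rhs = 3, matching y values: none (0 points).
  x = 13: rhs = 7, matching y values: 8, 11 (2 points).
  x = 14: rhs = 13, matching y values: none (0 points).
  x = 15: rhs = 8, matching y values: none (0 points).
  x = 16: rhs = 17, matching y values: 6, 13 (2 points).
  x = 17: rhs = 8, matching y values: none (0 points).
  x = 18: rhs = 6, matching y values: 5, 14 (2 points).
Total affine count: 19.
Full point count |E(F_19)| = 19 + 1 = 20.
Hasse bound: |20 − (19+1)| = |0| = 0 ≤ 2√19 ≈ 8.7178 ✓.


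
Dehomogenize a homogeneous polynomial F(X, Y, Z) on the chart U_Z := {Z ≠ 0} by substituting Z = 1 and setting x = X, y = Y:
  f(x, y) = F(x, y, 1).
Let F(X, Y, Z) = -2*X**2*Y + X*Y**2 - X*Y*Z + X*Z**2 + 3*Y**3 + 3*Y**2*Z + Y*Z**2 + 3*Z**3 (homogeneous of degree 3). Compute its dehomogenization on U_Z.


f(x, y) = -2*x**2*y + x*y**2 - x*y + x + 3*y**3 + 3*y**2 + y + 3

On U_Z we set Z = 1. Each monomial c·X^i·Y^j·Z^k in F becomes c·x^i·y^j·1^k = c·x^i·y^j.
Substituting Z = 1: F(X, Y, 1) = -2*x**2*y + x*y**2 - x*y + x + 3*y**3 + 3*y**2 + y + 3.
Note: deg(f) ≤ deg(F) = 3; strict inequality happens when F is divisible by Z (lost terms).


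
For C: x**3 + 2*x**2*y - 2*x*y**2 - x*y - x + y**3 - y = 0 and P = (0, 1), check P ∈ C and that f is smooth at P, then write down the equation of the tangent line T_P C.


Tangent line at P: -4*x + 2*y - 2 = 0.

Step 1: f(0, 1) = 0, so P lies on C.
Step 2: partial derivatives
  f_x(x, y) = 3*x**2 + 4*x*y - 2*y**2 - y - 1, f_y(x, y) = 2*x**2 - 4*x*y - x + 3*y**2 - 1.
  f_x(P) = -4, f_y(P) = 2 (gradient nonzero, so P is smooth).
Step 3: tangent line at P: -4·(x − 0) + 2·(y − 1) = 0.
Expanding: -4*x + 2*y - 2 = 0.


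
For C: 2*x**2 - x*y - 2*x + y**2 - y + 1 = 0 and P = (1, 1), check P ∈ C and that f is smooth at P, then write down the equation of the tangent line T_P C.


Tangent line at P: x - 1 = 0.

Step 1: f(1, 1) = 0, so P lies on C.
Step 2: partial derivatives
  f_x(x, y) = 4*x - y - 2, f_y(x, y) = -x + 2*y - 1.
  f_x(P) = 1, f_y(P) = 0 (gradient nonzero, so P is smooth).
Step 3: tangent line at P: 1·(x − 1) + 0·(y − 1) = 0.
Expanding: x - 1 = 0.


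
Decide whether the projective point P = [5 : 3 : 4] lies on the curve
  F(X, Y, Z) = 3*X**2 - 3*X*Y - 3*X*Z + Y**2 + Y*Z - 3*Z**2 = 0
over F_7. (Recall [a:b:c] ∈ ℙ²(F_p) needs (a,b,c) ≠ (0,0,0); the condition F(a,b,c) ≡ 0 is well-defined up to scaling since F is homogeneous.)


F(5,3,4) ≡ 6 (mod 7); P is NOT on the curve.

Evaluate F(5, 3, 4) term-by-term (mod 7).
  3*X**2 ↦ 3·25·1·1 = 75
  -3*X*Y ↦ -3·5·3·1 = -45
  -3*X*Z ↦ -3·5·1·4 = -60
  Y**2 ↦ 1·1·9·1 = 9
  Y*Z ↦ 1·1·3·4 = 12
  -3*Z**2 ↦ -3·1·1·16 = -48
Sum: F(5, 3, 4) = (75) + (-45) + (-60) + (9) + (12) + (-48) = -57.
Reducing mod 7: -57 ≡ 6 (mod 7).
Since F(a, b, c) ≡ 6 ≠ 0 (mod 7), P does NOT lie on the curve.


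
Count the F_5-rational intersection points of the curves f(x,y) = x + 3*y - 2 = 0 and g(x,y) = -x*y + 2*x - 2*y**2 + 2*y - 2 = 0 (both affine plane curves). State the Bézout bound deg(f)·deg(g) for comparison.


Common zeros: ∅; count = 0; Bézout bound = 2.

deg(f) = 1, deg(g) = 2, so Bézout bound = 2.
Scan x ∈ F_5. For each x, list the y ∈ F_5 with f(x, y) ≡ 0 and those with g(x, y) ≡ 0 (mod 5); the common zeros in that column are the intersection.
  x = 0: f ≡ 0 at y ∈ {4}; g ≡ 0 at y ∈ ∅; common: ∅.
  x = 1: f ≡ 0 at y ∈ {2}; g ≡ 0 at y ∈ {0, 3}; common: ∅.
  x = 2: f ≡ 0 at y ∈ {0}; g ≡ 0 at y ∈ {1, 4}; common: ∅.
  x = 3: f ≡ 0 at y ∈ {3}; g ≡ 0 at y ∈ ∅; common: ∅.
  x = 4: f ≡ 0 at y ∈ {1}; g ≡ 0 at y ∈ ∅; common: ∅.
Collecting: common zeros = ∅, so the count is 0.
Comparison with the Bézout bound: 0 ≤ 2 = deg(f)·deg(g), as expected for curves with no common component (the affine F_5-count falls short of the bound because intersections may lie at infinity, over extension fields, or carry multiplicity).


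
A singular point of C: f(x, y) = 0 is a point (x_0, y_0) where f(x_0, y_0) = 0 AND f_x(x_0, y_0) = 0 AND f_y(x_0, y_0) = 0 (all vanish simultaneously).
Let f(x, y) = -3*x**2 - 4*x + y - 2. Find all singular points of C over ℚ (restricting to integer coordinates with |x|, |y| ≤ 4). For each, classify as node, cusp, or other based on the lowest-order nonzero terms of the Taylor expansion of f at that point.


No singular points in the scanned grid; C is smooth there.

Compute partial derivatives:
  f_x = -6*x - 4.
  f_y = 1.
f_y = 1 is a nonzero constant, so f_y never vanishes: no point (x, y) can satisfy f = f_x = f_y = 0. In particular no (x, y) ∈ {−4, ..., 4}² is singular; the curve is smooth.


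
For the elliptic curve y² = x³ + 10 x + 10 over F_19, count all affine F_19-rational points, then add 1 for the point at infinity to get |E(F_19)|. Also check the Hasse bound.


Affine points = {(2, 0), (4, 0), (6, 1), (6, 18), (7, 9), (7, 10), (11, 8), (11, 11), (13, 0), (14, 5), (14, 14), (15, 1), (15, 18), (17, 1), (17, 18)}; affine count = 15; |E(F_19)| = 16.

Discriminant check: Δ ∝ 4a³ + 27b² = 4·10³ + 27·10² = 4·1000 + 27·100 ≡ 12 (mod 19). Nonzero ⇒ E is nonsingular.
For each x ∈ F_19, compute rhs = x³ + 10·x + 10 mod 19, then count y ∈ F_19 with y² ≡ rhs.
  x = 0: rhs = 10, matching y values: none (0 points).
  x = 1: rhs = 2, matching y values: none (0 points).
  x = 2: rhs = 0, matching y values: 0 (1 points).
  x = 3: rhs = 10, matching y values: none (0 points).
  x = 4: rhs = 0, matching y values: 0 (1 points).
  x = 5: rhs = 14, matching y values: none (0 points).
  x = 6: rhs = 1, matching y values: 1, 18 (2 points).
  x = 7: rhs = 5, matching y values: 9, 10 (2 points).
  x = 8: rhs = 13, matching y values: none (0 points).
  x = 9: rhs = 12, matching y values: none (0 points).
  x = 10: rhs = 8, matching y values: none (0 points).
  x = 11: rhs = 7, matching y values: 8, 11 (2 points).
  x = 12: rhs = 15, matching y values: none (0 points).
  x = 13: rhs = 0, matching y values: 0 (1 points).
  x = 14: rhs = 6, matching y values: 5, 14 (2 points).
  x = 15: rhs = 1, matching y values: 1, 18 (2 points).
  x = 16: rhs = 10, matching y values: none (0 points).
  x = 17: rhs = 1, matching y values: 1, 18 (2 points).
  x = 18: rhs = 18, matching y values: none (0 points).
Total affine count: 15.
Full point count |E(F_19)| = 15 + 1 = 16.
Hasse bound: |16 − (19+1)| = |-4| = 4 ≤ 2√19 ≈ 8.7178 ✓.


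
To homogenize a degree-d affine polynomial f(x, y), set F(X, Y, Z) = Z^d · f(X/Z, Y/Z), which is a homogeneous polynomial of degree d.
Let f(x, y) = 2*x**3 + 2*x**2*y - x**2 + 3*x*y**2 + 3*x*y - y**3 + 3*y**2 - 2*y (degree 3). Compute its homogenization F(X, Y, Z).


F(X, Y, Z) = 2*X**3 + 2*X**2*Y - X**2*Z + 3*X*Y**2 + 3*X*Y*Z - Y**3 + 3*Y**2*Z - 2*Y*Z**2

deg(f) = 3.
Substitute x = X/Z, y = Y/Z into f, then multiply by Z^3.
  monomial 2·x^3·y^0 ↦ 2·X^3·Y^0·Z^0.
  monomial 2·x^2·y^1 ↦ 2·X^2·Y^1·Z^0.
  monomial -1·x^2·y^0 ↦ -1·X^2·Y^0·Z^1.
  monomial 3·x^1·y^2 ↦ 3·X^1·Y^2·Z^0.
  monomial 3·x^1·y^1 ↦ 3·X^1·Y^1·Z^1.
  monomial -1·x^0·y^3 ↦ -1·X^0·Y^3·Z^0.
  monomial 3·x^0·y^2 ↦ 3·X^0·Y^2·Z^1.
  monomial -2·x^0·y^1 ↦ -2·X^0·Y^1·Z^2.
Collecting: F(X, Y, Z) = 2*X**3 + 2*X**2*Y - X**2*Z + 3*X*Y**2 + 3*X*Y*Z - Y**3 + 3*Y**2*Z - 2*Y*Z**2.


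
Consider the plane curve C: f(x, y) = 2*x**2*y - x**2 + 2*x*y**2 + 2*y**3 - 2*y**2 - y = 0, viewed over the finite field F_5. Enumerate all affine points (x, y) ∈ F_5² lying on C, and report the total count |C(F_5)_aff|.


Affine F_5-points: {(0, 0), (4, 3)}; count = 2.

For each of the 25 pairs (x, y) ∈ F_5², evaluate f(x, y) mod 5. Record the zeros.
  x = 0: [0↦0, 1↦4, 2↦1, 3↦3, 4↦2]  zeros at y ∈ {0}
  x = 1: [0↦4, 1↦2, 2↦2, 3↦1, 4↦1]  zeros at y ∈ ∅
  x = 2: [0↦1, 1↦2, 2↦4, 3↦4, 4↦4]  zeros at y ∈ ∅
  x = 3: [0↦1, 1↦4, 2↦2, 3↦2, 4↦1]  zeros at y ∈ ∅
  x = 4: [0↦4, 1↦3, 2↦1, 3↦0, 4↦2]  zeros at y ∈ {3}
Collecting zeros: affine points = {(0, 0), (4, 3)}.
Total count |C(F_5)_aff| = 2.


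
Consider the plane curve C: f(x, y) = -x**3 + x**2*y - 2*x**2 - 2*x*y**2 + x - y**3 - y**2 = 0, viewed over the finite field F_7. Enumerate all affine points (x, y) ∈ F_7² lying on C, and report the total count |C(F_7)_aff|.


Affine F_7-points: {(0, 0), (0, 6), (2, 0), (3, 0), (3, 3), (3, 4)}; count = 6.

For each of the 49 pairs (x, y) ∈ F_7², evaluate f(x, y) mod 7. Record the zeros.
  x = 0: [0↦0, 1↦5, 2↦2, 3↦6, 4↦4, 5↦4, 6↦0]  zeros at y ∈ {0, 6}
  x = 1: [0↦5, 1↦2, 2↦1, 3↦3, 4↦2, 5↦6, 6↦2]  zeros at y ∈ ∅
  x = 2: [0↦0, 1↦5, 2↦1, 3↦3, 4↦5, 5↦1, 6↦6]  zeros at y ∈ {0}
  x = 3: [0↦0, 1↦1, 2↦3, 3↦0, 4↦0, 5↦4, 6↦6]  zeros at y ∈ {0, 3, 4}
  x = 4: [0↦6, 1↦5, 2↦1, 3↦2, 4↦2, 5↦2, 6↦3]  zeros at y ∈ ∅
  x = 5: [0↦5, 1↦4, 2↦3, 3↦3, 4↦5, 5↦3, 6↦5]  zeros at y ∈ ∅
  x = 6: [0↦5, 1↦6, 2↦3, 3↦4, 4↦3, 5↦1, 6↦6]  zeros at y ∈ ∅
Collecting zeros: affine points = {(0, 0), (0, 6), (2, 0), (3, 0), (3, 3), (3, 4)}.
Total count |C(F_7)_aff| = 6.


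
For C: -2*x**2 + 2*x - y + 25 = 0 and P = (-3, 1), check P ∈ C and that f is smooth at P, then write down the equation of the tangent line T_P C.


Tangent line at P: 14*x - y + 43 = 0.

Step 1: f(-3, 1) = 0, so P lies on C.
Step 2: partial derivatives
  f_x(x, y) = 2 - 4*x, f_y(x, y) = -1.
  f_x(P) = 14, f_y(P) = -1 (gradient nonzero, so P is smooth).
Step 3: tangent line at P: 14·(x − -3) + -1·(y − 1) = 0.
Expanding: 14*x - y + 43 = 0.


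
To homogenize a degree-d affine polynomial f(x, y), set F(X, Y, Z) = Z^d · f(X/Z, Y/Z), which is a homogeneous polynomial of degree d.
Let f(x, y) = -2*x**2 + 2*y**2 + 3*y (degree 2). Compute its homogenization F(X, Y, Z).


F(X, Y, Z) = -2*X**2 + 2*Y**2 + 3*Y*Z

deg(f) = 2.
Substitute x = X/Z, y = Y/Z into f, then multiply by Z^2.
  monomial -2·x^2·y^0 ↦ -2·X^2·Y^0·Z^0.
  monomial 2·x^0·y^2 ↦ 2·X^0·Y^2·Z^0.
  monomial 3·x^0·y^1 ↦ 3·X^0·Y^1·Z^1.
Collecting: F(X, Y, Z) = -2*X**2 + 2*Y**2 + 3*Y*Z.


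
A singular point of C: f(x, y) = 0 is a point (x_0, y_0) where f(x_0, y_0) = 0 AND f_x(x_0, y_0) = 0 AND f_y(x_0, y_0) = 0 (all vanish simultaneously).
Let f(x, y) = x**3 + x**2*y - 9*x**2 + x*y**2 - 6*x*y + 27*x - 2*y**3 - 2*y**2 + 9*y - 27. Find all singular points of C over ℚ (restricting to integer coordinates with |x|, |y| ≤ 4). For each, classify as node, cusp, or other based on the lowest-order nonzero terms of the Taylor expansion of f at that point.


Singular points: {(3, 0)}; classification: cusp.

Compute partial derivatives:
  f_x = 3*x**2 + 2*x*y - 18*x + y**2 - 6*y + 27.
  f_y = x**2 + 2*x*y - 6*x - 6*y**2 - 4*y + 9.
Scan x_0 ∈ {−4, ..., 4}. For each x_0, f_y(x_0, y) is a polynomial in y; find its integer roots y ∈ {−4, ..., 4}, then test f_x and f at those candidates.
  x = -4: f_y(-4, y) = -6*y**2 - 12*y + 49; no integer root y with |y| ≤ 4.
  x = -3: f_y(-3, y) = -6*y**2 - 10*y + 36; no integer root y with |y| ≤ 4.
  x = -2: f_y(-2, y) = -6*y**2 - 8*y + 25; no integer root y with |y| ≤ 4.
  x = -1: f_y(-1, y) = -6*y**2 - 6*y + 16; no integer root y with |y| ≤ 4.
  x = 0: f_y(0, y) = -6*y**2 - 4*y + 9; no integer root y with |y| ≤ 4.
  x = 1: f_y(1, y) = -6*y**2 - 2*y + 4; vanishes at y ∈ {-1}. (1, -1): f_x = 17 ≠ 0.
  x = 2: f_y(2, y) = 1 - 6*y**2; no integer root y with |y| ≤ 4.
  x = 3: f_y(3, y) = -6*y**2 + 2*y; vanishes at y ∈ {0}. (3, 0): f_x = 0, f = 0 — SINGULAR.
  x = 4: f_y(4, y) = -6*y**2 + 4*y + 1; no integer root y with |y| ≤ 4.
Only singular point on the grid: (3, 0).
Classify: substitute x = 3 + u, y = 0 + v and expand: f = u**3 + u**2*v + u*v**2 - 2*v**3 + v**2.
No constant or linear terms (consistent with a singular point). Quadratic part: v**2. Cubic part: u**3 + u**2*v + u*v**2 - 2*v**3.
The quadratic part v**2 is a perfect square, so there is a single (double) tangent line v = 0, i.e. y = 0. Restricting the cubic part to that line (v = 0) leaves u**3 ≠ 0, so f is not divisible by v and the branch is v² ≈ -u**3 to lowest order — this is a cusp.
Classification: cusp.


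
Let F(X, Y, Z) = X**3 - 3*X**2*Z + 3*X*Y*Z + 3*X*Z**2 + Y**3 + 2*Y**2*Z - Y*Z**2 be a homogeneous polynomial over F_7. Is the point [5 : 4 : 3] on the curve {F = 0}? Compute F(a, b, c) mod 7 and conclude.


F(5,4,3) ≡ 3 (mod 7); P is NOT on the curve.

Evaluate F(5, 4, 3) term-by-term (mod 7).
  X**3 ↦ 1·125·1·1 = 125
  -3*X**2*Z ↦ -3·25·1·3 = -225
  3*X*Y*Z ↦ 3·5·4·3 = 180
  3*X*Z**2 ↦ 3·5·1·9 = 135
  Y**3 ↦ 1·1·64·1 = 64
  2*Y**2*Z ↦ 2·1·16·3 = 96
  -Y*Z**2 ↦ -1·1·4·9 = -36
Sum: F(5, 4, 3) = (125) + (-225) + (180) + (135) + (64) + (96) + (-36) = 339.
Reducing mod 7: 339 ≡ 3 (mod 7).
Since F(a, b, c) ≡ 3 ≠ 0 (mod 7), P does NOT lie on the curve.


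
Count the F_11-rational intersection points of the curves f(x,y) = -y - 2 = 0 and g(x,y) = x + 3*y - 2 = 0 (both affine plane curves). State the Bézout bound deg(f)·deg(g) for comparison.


Common zeros: {(8, 9)}; count = 1; Bézout bound = 1.

deg(f) = 1, deg(g) = 1, so Bézout bound = 1.
Scan x ∈ F_11. For each x, list the y ∈ F_11 with f(x, y) ≡ 0 and those with g(x, y) ≡ 0 (mod 11); the common zeros in that column are the intersection.
  x = 0: f ≡ 0 at y ∈ {9}; g ≡ 0 at y ∈ {8}; common: ∅.
  x = 1: f ≡ 0 at y ∈ {9}; g ≡ 0 at y ∈ {4}; common: ∅.
  x = 2: f ≡ 0 at y ∈ {9}; g ≡ 0 at y ∈ {0}; common: ∅.
  x = 3: f ≡ 0 at y ∈ {9}; g ≡ 0 at y ∈ {7}; common: ∅.
  x = 4: f ≡ 0 at y ∈ {9}; g ≡ 0 at y ∈ {3}; common: ∅.
  x = 5: f ≡ 0 at y ∈ {9}; g ≡ 0 at y ∈ {10}; common: ∅.
  x = 6: f ≡ 0 at y ∈ {9}; g ≡ 0 at y ∈ {6}; common: ∅.
  x = 7: f ≡ 0 at y ∈ {9}; g ≡ 0 at y ∈ {2}; common: ∅.
  x = 8: f ≡ 0 at y ∈ {9}; g ≡ 0 at y ∈ {9}; common: {9}.
  x = 9: f ≡ 0 at y ∈ {9}; g ≡ 0 at y ∈ {5}; common: ∅.
  x = 10: f ≡ 0 at y ∈ {9}; g ≡ 0 at y ∈ {1}; common: ∅.
Collecting: common zeros = {(8, 9)}, so the count is 1.
Comparison with the Bézout bound: 1 ≤ 1 = deg(f)·deg(g), as expected for curves with no common component (the bound is attained).


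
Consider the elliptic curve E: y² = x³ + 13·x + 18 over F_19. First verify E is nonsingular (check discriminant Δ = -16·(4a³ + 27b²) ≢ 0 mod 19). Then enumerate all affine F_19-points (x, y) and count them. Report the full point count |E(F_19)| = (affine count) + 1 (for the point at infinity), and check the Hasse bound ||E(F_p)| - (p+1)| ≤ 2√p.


Affine points = {(4, 1), (4, 18), (8, 8), (8, 11), (9, 3), (9, 16), (13, 3), (13, 16), (15, 4), (15, 15), (16, 3), (16, 16), (18, 2), (18, 17)}; affine count = 14; |E(F_19)| = 15.

Discriminant check: Δ ∝ 4a³ + 27b² = 4·13³ + 27·18² = 4·2197 + 27·324 ≡ 18 (mod 19). Nonzero ⇒ E is nonsingular.
For each x ∈ F_19, compute rhs = x³ + 13·x + 18 mod 19, then count y ∈ F_19 with y² ≡ rhs.
  x = 0: rhs = 18, matching y values: none (0 points).
  x = 1: rhs = 13, matching y values: none (0 points).
  x = 2: rhs = 14, matching y values: none (0 points).
  x = 3: rhs = 8, matching y values: none (0 points).
  x = 4: rhs = 1, matching y values: 1, 18 (2 points).
  x = 5: rhs = 18, matching y values: none (0 points).
  x = 6: rhs = 8, matching y values: none (0 points).
  x = 7: rhs = 15, matching y values: none (0 points).
  x = 8: rhs = 7, matching y values: 8, 11 (2 points).
  x = 9: rhs = 9, matching y values: 3, 16 (2 points).
  x = 10: rhs = 8, matching y values: none (0 points).
  x = 11: rhs = 10, matching y values: none (0 points).
  x = 12: rhs = 2, matching y values: none (0 points).
  x = 13: rhs = 9, matching y values: 3, 16 (2 points).
  x = 14: rhs = 18, matching y values: none (0 points).
  x = 15: rhs = 16, matching y values: 4, 15 (2 points).
  x = 16: rhs = 9, matching y values: 3, 16 (2 points).
  x = 17: rhs = 3, matching y values: none (0 points).
  x = 18: rhs = 4, matching y values: 2, 17 (2 points).
Total affine count: 14.
Full point count |E(F_19)| = 14 + 1 = 15.
Hasse bound: |15 − (19+1)| = |-5| = 5 ≤ 2√19 ≈ 8.7178 ✓.


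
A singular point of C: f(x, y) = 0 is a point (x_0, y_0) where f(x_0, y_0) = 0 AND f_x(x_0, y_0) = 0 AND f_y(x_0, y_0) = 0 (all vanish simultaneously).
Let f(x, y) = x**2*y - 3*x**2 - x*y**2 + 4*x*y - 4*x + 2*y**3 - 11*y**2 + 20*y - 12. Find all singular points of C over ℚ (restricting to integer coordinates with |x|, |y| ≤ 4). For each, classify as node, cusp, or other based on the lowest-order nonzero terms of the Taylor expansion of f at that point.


Singular points: {(0, 2)}; classification: node.

Compute partial derivatives:
  f_x = 2*x*y - 6*x - y**2 + 4*y - 4.
  f_y = x**2 - 2*x*y + 4*x + 6*y**2 - 22*y + 20.
Scan x_0 ∈ {−4, ..., 4}. For each x_0, f_y(x_0, y) is a polynomial in y; find its integer roots y ∈ {−4, ..., 4}, then test f_x and f at those candidates.
  x = -4: f_y(-4, y) = 6*y**2 - 14*y + 20; no integer root y with |y| ≤ 4.
  x = -3: f_y(-3, y) = 6*y**2 - 16*y + 17; no integer root y with |y| ≤ 4.
  x = -2: f_y(-2, y) = 6*y**2 - 18*y + 16; no integer root y with |y| ≤ 4.
  x = -1: f_y(-1, y) = 6*y**2 - 20*y + 17; no integer root y with |y| ≤ 4.
  x = 0: f_y(0, y) = 6*y**2 - 22*y + 20; vanishes at y ∈ {2}. (0, 2): f_x = 0, f = 0 — SINGULAR.
  x = 1: f_y(1, y) = 6*y**2 - 24*y + 25; no integer root y with |y| ≤ 4.
  x = 2: f_y(2, y) = 6*y**2 - 26*y + 32; no integer root y with |y| ≤ 4.
  x = 3: f_y(3, y) = 6*y**2 - 28*y + 41; no integer root y with |y| ≤ 4.
  x = 4: f_y(4, y) = 6*y**2 - 30*y + 52; no integer root y with |y| ≤ 4.
Only singular point on the grid: (0, 2).
Classify: substitute x = 0 + u, y = 2 + v and expand: f = u**2*v - u**2 - u*v**2 + 2*v**3 + v**2.
No constant or linear terms (consistent with a singular point). Quadratic part: -u**2 + v**2. Cubic part: u**2*v - u*v**2 + 2*v**3.
The quadratic part v**2 - u**2 = (v − u)(v + u) splits into two distinct linear factors, so there are two distinct tangent lines y − 2 = ±(x − 0) — this is a node (ordinary double point).
Classification: node.


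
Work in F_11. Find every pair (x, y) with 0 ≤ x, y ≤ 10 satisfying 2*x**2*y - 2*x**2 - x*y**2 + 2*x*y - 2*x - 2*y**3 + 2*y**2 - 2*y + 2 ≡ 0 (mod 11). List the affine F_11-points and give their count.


Affine F_11-points: {(0, 1), (1, 8), (3, 0), (3, 5), (6, 5), (7, 0), (7, 3), (8, 3)}; count = 8.

For each of the 121 pairs (x, y) ∈ F_11², evaluate f(x, y) mod 11. Record the zeros.
  x = 0: [0↦2, 1↦0, 2↦1, 3↦4, 4↦8, 5↦1, 6↦4, 7↦5, 8↦3, 9↦8, 10↦8]  zeros at y ∈ {1}
  x = 1: [0↦9, 1↦10, 2↦1, 3↦3, 4↦4, 5↦3, 6↦10, 7↦2, 8↦0, 9↦3, 10↦10]  zeros at y ∈ {8}
  x = 2: [0↦1, 1↦9, 2↦5, 3↦10, 4↦1, 5↦10, 6↦3, 7↦1, 8↦3, 9↦8, 10↦4]  zeros at y ∈ ∅
  x = 3: [0↦0, 1↦8, 2↦2, 3↦3, 4↦10, 5↦0, 6↦5, 7↦2, 8↦1, 9↦1, 10↦1]  zeros at y ∈ {0, 5}
  x = 4: [0↦6, 1↦7, 2↦3, 3↦4, 4↦9, 5↦6, 6↦5, 7↦5, 8↦5, 9↦4, 10↦1]  zeros at y ∈ ∅
  x = 5: [0↦8, 1↦6, 2↦8, 3↦2, 4↦9, 5↦6, 6↦3, 7↦10, 8↦4, 9↦6, 10↦4]  zeros at y ∈ ∅
  x = 6: [0↦6, 1↦5, 2↦6, 3↦8, 4↦10, 5↦0, 6↦10, 7↦6, 8↦9, 9↦7, 10↦10]  zeros at y ∈ {5}
  x = 7: [0↦0, 1↦4, 2↦8, 3↦0, 4↦1, 5↦10, 6↦4, 7↦4, 8↦9, 9↦7, 10↦8]  zeros at y ∈ {0, 3}
  x = 8: [0↦1, 1↦3, 2↦3, 3↦0, 4↦4, 5↦3, 6↦7, 7↦4, 8↦4, 9↦6, 10↦9]  zeros at y ∈ {3}
  x = 9: [0↦9, 1↦2, 2↦2, 3↦8, 4↦8, 5↦1, 6↦8, 7↦6, 8↦5, 9↦4, 10↦2]  zeros at y ∈ ∅
  x = 10: [0↦2, 1↦1, 2↦5, 3↦2, 4↦2, 5↦4, 6↦7, 7↦10, 8↦1, 9↦1, 10↦9]  zeros at y ∈ ∅
Collecting zeros: affine points = {(0, 1), (1, 8), (3, 0), (3, 5), (6, 5), (7, 0), (7, 3), (8, 3)}.
Total count |C(F_11)_aff| = 8.


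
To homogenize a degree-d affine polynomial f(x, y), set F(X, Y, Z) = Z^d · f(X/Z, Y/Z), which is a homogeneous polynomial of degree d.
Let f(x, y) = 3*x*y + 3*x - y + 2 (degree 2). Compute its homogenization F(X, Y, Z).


F(X, Y, Z) = 3*X*Y + 3*X*Z - Y*Z + 2*Z**2

deg(f) = 2.
Substitute x = X/Z, y = Y/Z into f, then multiply by Z^2.
  monomial 3·x^1·y^1 ↦ 3·X^1·Y^1·Z^0.
  monomial 3·x^1·y^0 ↦ 3·X^1·Y^0·Z^1.
  monomial -1·x^0·y^1 ↦ -1·X^0·Y^1·Z^1.
  monomial 2·x^0·y^0 ↦ 2·X^0·Y^0·Z^2.
Collecting: F(X, Y, Z) = 3*X*Y + 3*X*Z - Y*Z + 2*Z**2.


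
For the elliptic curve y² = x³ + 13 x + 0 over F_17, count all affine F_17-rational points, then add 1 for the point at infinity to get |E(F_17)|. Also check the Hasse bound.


Affine points = {(0, 0), (2, 0), (3, 7), (3, 10), (7, 3), (7, 14), (8, 2), (8, 15), (9, 8), (9, 9), (10, 5), (10, 12), (14, 6), (14, 11), (15, 0)}; affine count = 15; |E(F_17)| = 16.

Discriminant check: Δ ∝ 4a³ + 27b² = 4·13³ + 27·0² = 4·2197 + 27·0 ≡ 16 (mod 17). Nonzero ⇒ E is nonsingular.
For each x ∈ F_17, compute rhs = x³ + 13·x + 0 mod 17, then count y ∈ F_17 with y² ≡ rhs.
  x = 0: rhs = 0, matching y values: 0 (1 points).
  x = 1: rhs = 14, matching y values: none (0 points).
  x = 2: rhs = 0, matching y values: 0 (1 points).
  x = 3: rhs = 15, matching y values: 7, 10 (2 points).
  x = 4: rhs = 14, matching y values: none (0 points).
  x = 5: rhs = 3, matching y values: none (0 points).
  x = 6: rhs = 5, matching y values: none (0 points).
  x = 7: rhs = 9, matching y values: 3, 14 (2 points).
  x = 8: rhs = 4, matching y values: 2, 15 (2 points).
  x = 9: rhs = 13, matching y values: 8, 9 (2 points).
  x = 10: rhs = 8, matching y values: 5, 12 (2 points).
  x = 11: rhs = 12, matching y values: none (0 points).
  x = 12: rhs = 14, matching y values: none (0 points).
  x = 13: rhs = 3, matching y values: none (0 points).
  x = 14: rhs = 2, matching y values: 6, 11 (2 points).
  x = 15: rhs = 0, matching y values: 0 (1 points).
  x = 16: rhs = 3, matching y values: none (0 points).
Total affine count: 15.
Full point count |E(F_17)| = 15 + 1 = 16.
Hasse bound: |16 − (17+1)| = |-2| = 2 ≤ 2√17 ≈ 8.2462 ✓.


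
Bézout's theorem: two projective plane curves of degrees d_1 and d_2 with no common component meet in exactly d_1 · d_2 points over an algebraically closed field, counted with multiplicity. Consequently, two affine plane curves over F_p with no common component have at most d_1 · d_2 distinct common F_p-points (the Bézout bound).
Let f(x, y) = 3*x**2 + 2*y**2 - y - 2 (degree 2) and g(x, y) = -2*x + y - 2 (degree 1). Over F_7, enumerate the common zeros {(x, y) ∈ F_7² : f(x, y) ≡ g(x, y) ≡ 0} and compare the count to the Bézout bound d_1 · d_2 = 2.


Common zeros: ∅; count = 0; Bézout bound = 2.

deg(f) = 2, deg(g) = 1, so Bézout bound = 2.
Scan x ∈ F_7. For each x, list the y ∈ F_7 with f(x, y) ≡ 0 and those with g(x, y) ≡ 0 (mod 7); the common zeros in that column are the intersection.
  x = 0: f ≡ 0 at y ∈ ∅; g ≡ 0 at y ∈ {2}; common: ∅.
  x = 1: f ≡ 0 at y ∈ {2}; g ≡ 0 at y ∈ {4}; common: ∅.
  x = 2: f ≡ 0 at y ∈ ∅; g ≡ 0 at y ∈ {6}; common: ∅.
  x = 3: f ≡ 0 at y ∈ {5, 6}; g ≡ 0 at y ∈ {1}; common: ∅.
  x = 4: f ≡ 0 at y ∈ {5, 6}; g ≡ 0 at y ∈ {3}; common: ∅.
  x = 5: f ≡ 0 at y ∈ ∅; g ≡ 0 at y ∈ {5}; common: ∅.
  x = 6: f ≡ 0 at y ∈ {2}; g ≡ 0 at y ∈ {0}; common: ∅.
Collecting: common zeros = ∅, so the count is 0.
Comparison with the Bézout bound: 0 ≤ 2 = deg(f)·deg(g), as expected for curves with no common component (the affine F_7-count falls short of the bound because intersections may lie at infinity, over extension fields, or carry multiplicity).


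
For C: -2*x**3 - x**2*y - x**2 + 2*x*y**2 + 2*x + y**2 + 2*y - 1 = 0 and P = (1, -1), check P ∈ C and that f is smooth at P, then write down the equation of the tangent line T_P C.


Tangent line at P: -2*x - 5*y - 3 = 0.

Step 1: f(1, -1) = 0, so P lies on C.
Step 2: partial derivatives
  f_x(x, y) = -6*x**2 - 2*x*y - 2*x + 2*y**2 + 2, f_y(x, y) = -x**2 + 4*x*y + 2*y + 2.
  f_x(P) = -2, f_y(P) = -5 (gradient nonzero, so P is smooth).
Step 3: tangent line at P: -2·(x − 1) + -5·(y − -1) = 0.
Expanding: -2*x - 5*y - 3 = 0.


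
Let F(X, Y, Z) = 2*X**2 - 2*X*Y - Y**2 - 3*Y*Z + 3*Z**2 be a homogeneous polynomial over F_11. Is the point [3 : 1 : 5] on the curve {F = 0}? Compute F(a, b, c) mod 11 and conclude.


F(3,1,5) ≡ 5 (mod 11); P is NOT on the curve.

Evaluate F(3, 1, 5) term-by-term (mod 11).
  2*X**2 ↦ 2·9·1·1 = 18
  -2*X*Y ↦ -2·3·1·1 = -6
  -Y**2 ↦ -1·1·1·1 = -1
  -3*Y*Z ↦ -3·1·1·5 = -15
  3*Z**2 ↦ 3·1·1·25 = 75
Sum: F(3, 1, 5) = (18) + (-6) + (-1) + (-15) + (75) = 71.
Reducing mod 11: 71 ≡ 5 (mod 11).
Since F(a, b, c) ≡ 5 ≠ 0 (mod 11), P does NOT lie on the curve.


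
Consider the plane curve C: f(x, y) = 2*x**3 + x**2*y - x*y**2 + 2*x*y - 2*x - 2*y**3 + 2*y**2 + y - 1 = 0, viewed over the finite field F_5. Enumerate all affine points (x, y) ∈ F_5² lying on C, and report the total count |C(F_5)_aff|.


Affine F_5-points: {(0, 1), (1, 2), (3, 1), (4, 1), (4, 2)}; count = 5.

For each of the 25 pairs (x, y) ∈ F_5², evaluate f(x, y) mod 5. Record the zeros.
  x = 0: [0↦4, 1↦0, 2↦3, 3↦1, 4↦2]  zeros at y ∈ {1}
  x = 1: [0↦4, 1↦2, 2↦0, 3↦1, 4↦3]  zeros at y ∈ {2}
  x = 2: [0↦1, 1↦3, 2↦3, 3↦4, 4↦4]  zeros at y ∈ ∅
  x = 3: [0↦2, 1↦0, 2↦4, 3↦2, 4↦2]  zeros at y ∈ {1}
  x = 4: [0↦4, 1↦0, 2↦0, 3↦2, 4↦4]  zeros at y ∈ {1, 2}
Collecting zeros: affine points = {(0, 1), (1, 2), (3, 1), (4, 1), (4, 2)}.
Total count |C(F_5)_aff| = 5.


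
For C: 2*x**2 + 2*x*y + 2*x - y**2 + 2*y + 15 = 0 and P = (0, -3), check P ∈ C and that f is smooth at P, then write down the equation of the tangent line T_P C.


Tangent line at P: -4*x + 8*y + 24 = 0.

Step 1: f(0, -3) = 0, so P lies on C.
Step 2: partial derivatives
  f_x(x, y) = 4*x + 2*y + 2, f_y(x, y) = 2*x - 2*y + 2.
  f_x(P) = -4, f_y(P) = 8 (gradient nonzero, so P is smooth).
Step 3: tangent line at P: -4·(x − 0) + 8·(y − -3) = 0.
Expanding: -4*x + 8*y + 24 = 0.


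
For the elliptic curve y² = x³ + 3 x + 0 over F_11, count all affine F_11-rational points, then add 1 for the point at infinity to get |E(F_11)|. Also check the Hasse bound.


Affine points = {(0, 0), (1, 2), (1, 9), (2, 5), (2, 6), (3, 5), (3, 6), (6, 5), (6, 6), (7, 1), (7, 10)}; affine count = 11; |E(F_11)| = 12.

Discriminant check: Δ ∝ 4a³ + 27b² = 4·3³ + 27·0² = 4·27 + 27·0 ≡ 9 (mod 11). Nonzero ⇒ E is nonsingular.
For each x ∈ F_11, compute rhs = x³ + 3·x + 0 mod 11, then count y ∈ F_11 with y² ≡ rhs.
  x = 0: rhs = 0, matching y values: 0 (1 points).
  x = 1: rhs = 4, matching y values: 2, 9 (2 points).
  x = 2: rhs = 3, matching y values: 5, 6 (2 points).
  x = 3: rhs = 3, matching y values: 5, 6 (2 points).
  x = 4: rhs = 10, matching y values: none (0 points).
  x = 5: rhs = 8, matching y values: none (0 points).
  x = 6: rhs = 3, matching y values: 5, 6 (2 points).
  x = 7: rhs = 1, matching y values: 1, 10 (2 points).
  x = 8: rhs = 8, matching y values: none (0 points).
  x = 9: rhs = 8, matching y values: none (0 points).
  x = 10: rhs = 7, matching y values: none (0 points).
Total affine count: 11.
Full point count |E(F_11)| = 11 + 1 = 12.
Hasse bound: |12 − (11+1)| = |0| = 0 ≤ 2√11 ≈ 6.6332 ✓.


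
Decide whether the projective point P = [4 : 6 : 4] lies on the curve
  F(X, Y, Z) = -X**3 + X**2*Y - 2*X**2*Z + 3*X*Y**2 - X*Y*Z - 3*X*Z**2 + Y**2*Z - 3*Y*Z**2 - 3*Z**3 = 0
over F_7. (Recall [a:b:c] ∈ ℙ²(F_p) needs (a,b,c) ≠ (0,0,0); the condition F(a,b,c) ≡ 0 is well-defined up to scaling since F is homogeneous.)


F(4,6,4) ≡ 6 (mod 7); P is NOT on the curve.

Evaluate F(4, 6, 4) term-by-term (mod 7).
  -X**3 ↦ -1·64·1·1 = -64
  X**2*Y ↦ 1·16·6·1 = 96
  -2*X**2*Z ↦ -2·16·1·4 = -128
  3*X*Y**2 ↦ 3·4·36·1 = 432
  -X*Y*Z ↦ -1·4·6·4 = -96
  -3*X*Z**2 ↦ -3·4·1·16 = -192
  Y**2*Z ↦ 1·1·36·4 = 144
  -3*Y*Z**2 ↦ -3·1·6·16 = -288
  -3*Z**3 ↦ -3·1·1·64 = -192
Sum: F(4, 6, 4) = (-64) + (96) + (-128) + (432) + (-96) + (-192) + (144) + (-288) + (-192) = -288.
Reducing mod 7: -288 ≡ 6 (mod 7).
Since F(a, b, c) ≡ 6 ≠ 0 (mod 7), P does NOT lie on the curve.


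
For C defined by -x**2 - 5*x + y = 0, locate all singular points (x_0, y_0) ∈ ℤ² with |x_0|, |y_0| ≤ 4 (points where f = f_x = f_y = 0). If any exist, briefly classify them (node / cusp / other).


No singular points in the scanned grid; C is smooth there.

Compute partial derivatives:
  f_x = -2*x - 5.
  f_y = 1.
f_y = 1 is a nonzero constant, so f_y never vanishes: no point (x, y) can satisfy f = f_x = f_y = 0. In particular no (x, y) ∈ {−4, ..., 4}² is singular; the curve is smooth.


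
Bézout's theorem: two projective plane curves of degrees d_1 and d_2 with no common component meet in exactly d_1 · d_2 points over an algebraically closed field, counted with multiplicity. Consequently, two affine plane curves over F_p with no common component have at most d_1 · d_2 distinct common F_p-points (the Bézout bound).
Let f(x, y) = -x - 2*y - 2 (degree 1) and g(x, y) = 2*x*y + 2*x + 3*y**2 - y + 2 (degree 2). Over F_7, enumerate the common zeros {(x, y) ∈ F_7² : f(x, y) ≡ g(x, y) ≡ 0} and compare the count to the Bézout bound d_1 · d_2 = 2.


Common zeros: ∅; count = 0; Bézout bound = 2.

deg(f) = 1, deg(g) = 2, so Bézout bound = 2.
Scan x ∈ F_7. For each x, list the y ∈ F_7 with f(x, y) ≡ 0 and those with g(x, y) ≡ 0 (mod 7); the common zeros in that column are the intersection.
  x = 0: f ≡ 0 at y ∈ {6}; g ≡ 0 at y ∈ ∅; common: ∅.
  x = 1: f ≡ 0 at y ∈ {2}; g ≡ 0 at y ∈ {4, 5}; common: ∅.
  x = 2: f ≡ 0 at y ∈ {5}; g ≡ 0 at y ∈ {3}; common: ∅.
  x = 3: f ≡ 0 at y ∈ {1}; g ≡ 0 at y ∈ ∅; common: ∅.
  x = 4: f ≡ 0 at y ∈ {4}; g ≡ 0 at y ∈ ∅; common: ∅.
  x = 5: f ≡ 0 at y ∈ {0}; g ≡ 0 at y ∈ {2}; common: ∅.
  x = 6: f ≡ 0 at y ∈ {3}; g ≡ 0 at y ∈ {0, 1}; common: ∅.
Collecting: common zeros = ∅, so the count is 0.
Comparison with the Bézout bound: 0 ≤ 2 = deg(f)·deg(g), as expected for curves with no common component (the affine F_7-count falls short of the bound because intersections may lie at infinity, over extension fields, or carry multiplicity).


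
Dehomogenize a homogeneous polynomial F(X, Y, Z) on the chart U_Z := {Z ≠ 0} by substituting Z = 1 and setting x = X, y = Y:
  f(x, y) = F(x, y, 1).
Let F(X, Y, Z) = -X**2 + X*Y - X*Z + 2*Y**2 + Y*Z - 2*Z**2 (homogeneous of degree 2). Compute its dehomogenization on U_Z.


f(x, y) = -x**2 + x*y - x + 2*y**2 + y - 2

On U_Z we set Z = 1. Each monomial c·X^i·Y^j·Z^k in F becomes c·x^i·y^j·1^k = c·x^i·y^j.
Substituting Z = 1: F(X, Y, 1) = -x**2 + x*y - x + 2*y**2 + y - 2.
Note: deg(f) ≤ deg(F) = 2; strict inequality happens when F is divisible by Z (lost terms).


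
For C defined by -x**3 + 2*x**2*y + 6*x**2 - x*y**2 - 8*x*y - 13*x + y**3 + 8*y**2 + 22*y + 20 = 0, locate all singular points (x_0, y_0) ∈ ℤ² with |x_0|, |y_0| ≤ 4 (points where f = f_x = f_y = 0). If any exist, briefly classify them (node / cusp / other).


Singular points: {(1, -2)}; classification: node.

Compute partial derivatives:
  f_x = -3*x**2 + 4*x*y + 12*x - y**2 - 8*y - 13.
  f_y = 2*x**2 - 2*x*y - 8*x + 3*y**2 + 16*y + 22.
Scan x_0 ∈ {−4, ..., 4}. For each x_0, f_y(x_0, y) is a polynomial in y; find its integer roots y ∈ {−4, ..., 4}, then test f_x and f at those candidates.
  x = -4: f_y(-4, y) = 3*y**2 + 24*y + 86; no integer root y with |y| ≤ 4.
  x = -3: f_y(-3, y) = 3*y**2 + 22*y + 64; no integer root y with |y| ≤ 4.
  x = -2: f_y(-2, y) = 3*y**2 + 20*y + 46; no integer root y with |y| ≤ 4.
  x = -1: f_y(-1, y) = 3*y**2 + 18*y + 32; no integer root y with |y| ≤ 4.
  x = 0: f_y(0, y) = 3*y**2 + 16*y + 22; no integer root y with |y| ≤ 4.
  x = 1: f_y(1, y) = 3*y**2 + 14*y + 16; vanishes at y ∈ {-2}. (1, -2): f_x = 0, f = 0 — SINGULAR.
  x = 2: f_y(2, y) = 3*y**2 + 12*y + 14; no integer root y with |y| ≤ 4.
  x = 3: f_y(3, y) = 3*y**2 + 10*y + 16; no integer root y with |y| ≤ 4.
  x = 4: f_y(4, y) = 3*y**2 + 8*y + 22; no integer root y with |y| ≤ 4.
Only singular point on the grid: (1, -2).
Classify: substitute x = 1 + u, y = -2 + v and expand: f = -u**3 + 2*u**2*v - u**2 - u*v**2 + v**3 + v**2.
No constant or linear terms (consistent with a singular point). Quadratic part: -u**2 + v**2. Cubic part: -u**3 + 2*u**2*v - u*v**2 + v**3.
The quadratic part v**2 - u**2 = (v − u)(v + u) splits into two distinct linear factors, so there are two distinct tangent lines y − -2 = ±(x − 1) — this is a node (ordinary double point).
Classification: node.


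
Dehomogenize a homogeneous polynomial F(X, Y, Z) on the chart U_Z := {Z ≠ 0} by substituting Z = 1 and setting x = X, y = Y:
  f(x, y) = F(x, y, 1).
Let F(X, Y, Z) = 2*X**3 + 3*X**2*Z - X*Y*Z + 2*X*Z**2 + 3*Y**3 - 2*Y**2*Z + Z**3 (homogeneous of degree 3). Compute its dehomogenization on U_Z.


f(x, y) = 2*x**3 + 3*x**2 - x*y + 2*x + 3*y**3 - 2*y**2 + 1

On U_Z we set Z = 1. Each monomial c·X^i·Y^j·Z^k in F becomes c·x^i·y^j·1^k = c·x^i·y^j.
Substituting Z = 1: F(X, Y, 1) = 2*x**3 + 3*x**2 - x*y + 2*x + 3*y**3 - 2*y**2 + 1.
Note: deg(f) ≤ deg(F) = 3; strict inequality happens when F is divisible by Z (lost terms).


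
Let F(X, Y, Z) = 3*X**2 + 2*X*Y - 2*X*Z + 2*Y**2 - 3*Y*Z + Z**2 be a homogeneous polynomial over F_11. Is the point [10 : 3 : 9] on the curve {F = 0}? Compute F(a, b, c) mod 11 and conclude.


F(10,3,9) ≡ 0 (mod 11); P is on the curve.

Evaluate F(10, 3, 9) term-by-term (mod 11).
  3*X**2 ↦ 3·100·1·1 = 300
  2*X*Y ↦ 2·10·3·1 = 60
  -2*X*Z ↦ -2·10·1·9 = -180
  2*Y**2 ↦ 2·1·9·1 = 18
  -3*Y*Z ↦ -3·1·3·9 = -81
  Z**2 ↦ 1·1·1·81 = 81
Sum: F(10, 3, 9) = (300) + (60) + (-180) + (18) + (-81) + (81) = 198.
Reducing mod 11: 198 ≡ 0 (mod 11).
Since F(a, b, c) ≡ 0 (mod 11), P lies on the curve.


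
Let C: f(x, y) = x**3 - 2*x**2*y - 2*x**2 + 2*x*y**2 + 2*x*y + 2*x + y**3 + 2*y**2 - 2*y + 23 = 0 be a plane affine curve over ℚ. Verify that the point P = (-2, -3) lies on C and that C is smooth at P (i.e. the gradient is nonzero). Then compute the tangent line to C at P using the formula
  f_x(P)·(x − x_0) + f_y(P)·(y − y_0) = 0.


Tangent line at P: 10*x + 25*y + 95 = 0.

Step 1: f(-2, -3) = 0, so P lies on C.
Step 2: partial derivatives
  f_x(x, y) = 3*x**2 - 4*x*y - 4*x + 2*y**2 + 2*y + 2, f_y(x, y) = -2*x**2 + 4*x*y + 2*x + 3*y**2 + 4*y - 2.
  f_x(P) = 10, f_y(P) = 25 (gradient nonzero, so P is smooth).
Step 3: tangent line at P: 10·(x − -2) + 25·(y − -3) = 0.
Expanding: 10*x + 25*y + 95 = 0.


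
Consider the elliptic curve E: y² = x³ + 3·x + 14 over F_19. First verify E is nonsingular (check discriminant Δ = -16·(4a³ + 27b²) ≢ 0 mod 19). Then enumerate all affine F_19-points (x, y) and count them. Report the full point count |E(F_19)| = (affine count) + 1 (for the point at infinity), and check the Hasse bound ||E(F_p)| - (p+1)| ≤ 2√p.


Affine points = {(2, 3), (2, 16), (6, 1), (6, 18), (7, 6), (7, 13), (12, 7), (12, 12), (14, 8), (14, 11), (16, 4), (16, 15), (17, 0)}; affine count = 13; |E(F_19)| = 14.

Discriminant check: Δ ∝ 4a³ + 27b² = 4·3³ + 27·14² = 4·27 + 27·196 ≡ 4 (mod 19). Nonzero ⇒ E is nonsingular.
For each x ∈ F_19, compute rhs = x³ + 3·x + 14 mod 19, then count y ∈ F_19 with y² ≡ rhs.
  x = 0: rhs = 14, matching y values: none (0 points).
  x = 1: rhs = 18, matching y values: none (0 points).
  x = 2: rhs = 9, matching y values: 3, 16 (2 points).
  x = 3: rhs = 12, matching y values: none (0 points).
  x = 4: rhs = 14, matching y values: none (0 points).
  x = 5: rhs = 2, matching y values: none (0 points).
  x = 6: rhs = 1, matching y values: 1, 18 (2 points).
  x = 7: rhs = 17, matching y values: 6, 13 (2 points).
  x = 8: rhs = 18, matching y values: none (0 points).
  x = 9: rhs = 10, matching y values: none (0 points).
  x = 10: rhs = 18, matching y values: none (0 points).
  x = 11: rhs = 10, matching y values: none (0 points).
  x = 12: rhs = 11, matching y values: 7, 12 (2 points).
  x = 13: rhs = 8, matching y values: none (0 points).
  x = 14: rhs = 7, matching y values: 8, 11 (2 points).
  x = 15: rhs = 14, matching y values: none (0 points).
  x = 16: rhs = 16, matching y values: 4, 15 (2 points).
  x = 17: rhs = 0, matching y values: 0 (1 points).
  x = 18: rhs = 10, matching y values: none (0 points).
Total affine count: 13.
Full point count |E(F_19)| = 13 + 1 = 14.
Hasse bound: |14 − (19+1)| = |-6| = 6 ≤ 2√19 ≈ 8.7178 ✓.
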